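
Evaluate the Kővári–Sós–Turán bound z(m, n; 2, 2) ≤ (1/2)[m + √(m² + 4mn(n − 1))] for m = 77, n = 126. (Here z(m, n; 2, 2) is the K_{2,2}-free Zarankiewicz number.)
z(77, 126; 2, 2) ≤ (1/2)[77 + √(77² + 4·77·126·125)] = (1/2)[77 + √4856929] = 1140.4221

Kővári–Sós–Turán: let r_1, ..., r_77 be the row sums and z = Σ r_i the total number of 1s. Each pair of columns can share at most one row with both entries 1 (else a 2×2 all-ones block appears), so Σ_i C(r_i, 2) ≤ C(126, 2) = 7875. By convexity Σ_i C(r_i, 2) ≥ 77·C(z/77, 2) = z(z − 77)/(2·77), giving z² − 77z − 77·126·125 ≤ 0 and hence z ≤ (1/2)[77 + √(5929 + 4·1212750)] = (1/2)[77 + √4856929] ≈ (1/2)(77 + 2203.8441) = 1140.4221.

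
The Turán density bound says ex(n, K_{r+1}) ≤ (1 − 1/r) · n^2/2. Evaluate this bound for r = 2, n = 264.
Turán density bound = (1/2) · 264^2/2 = 17424

Turán's theorem: ex(n, K_{r+1}) is achieved by the complete r-partite Turán graph T(n, r) with parts as balanced as possible, and is at most (1 − 1/r) · n^2/2. For r = 2, n = 264: the density bound is (1/2) · 69696/2 = 17424. Since 2 ∣ 264, the Turán graph T(264, 2) has parts of equal size 132, and its edge count e(T(264, 2)) = 17424 attains the density bound exactly.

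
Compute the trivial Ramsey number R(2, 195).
R(2, 195) = 195

R(2, k) = k for all k ≥ 2: in a 2-colouring of K_k, either some edge is red (a red K_2) or all edges are blue (a blue K_k). And K_{194} coloured all-blue has no blue K_195, so R(2, 195) > 194. Hence R(2, 195) = 195.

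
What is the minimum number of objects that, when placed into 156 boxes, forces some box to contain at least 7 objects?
n = (7 − 1)·156 + 1 = 937

By the generalised pigeonhole principle, to guarantee some box contains ≥ r objects we need more than (r − 1) · k objects total. Threshold: n = (r − 1) · k + 1. With r = 7 and k = 156: n = 6 · 156 + 1 = 936 + 1 = 937. For n = 936 = 6 · 156, we can put exactly 6 objects in every box, avoiding 7 in any single one — so 937 is tight.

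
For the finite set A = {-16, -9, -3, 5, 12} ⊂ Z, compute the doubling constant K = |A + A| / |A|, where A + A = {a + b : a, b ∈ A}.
K = |A + A| / |A| = 14/5

Enumerate A + A = {a + b : a, b ∈ A}. With |A| = 5, there are |A|^2 = 25 ordered sum pairs; collecting distinct values, A + A = {-32, -25, -19, -18, -12, -11, -6, -4, 2, 3, 9, 10, 17, 24}, so |A + A| = 14. Thus K = 14/5. For comparison, the minimum possible |A + A| over all 5-element sets is 2·5 − 1 = 9 (so min K = 9/5), attained only by arithmetic progressions.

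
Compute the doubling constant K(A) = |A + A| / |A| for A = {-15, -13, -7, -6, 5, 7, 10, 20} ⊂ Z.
K = |A + A| / |A| = 34/8 = 17/4

Enumerate A + A = {a + b : a, b ∈ A}. With |A| = 8, there are |A|^2 = 64 ordered sum pairs; collecting distinct values, A + A = {-30, -28, -26, -22, -21, -20, -19, -14, -13, -12, -10, -8, -6, -5, -3, -2, -1, 0, 1, 3, 4, 5, 7, 10, 12, 13, 14, 15, 17, 20, 25, 27, 30, 40}, so |A + A| = 34. Thus K = 34/8 = 17/4. For comparison, the minimum possible |A + A| over all 8-element sets is 2·8 − 1 = 15 (so min K = 15/8), attained only by arithmetic progressions.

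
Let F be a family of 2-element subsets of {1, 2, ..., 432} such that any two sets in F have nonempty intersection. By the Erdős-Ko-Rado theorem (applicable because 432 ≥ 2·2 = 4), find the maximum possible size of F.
max |F| = C(431, 1) = 431

The Erdős-Ko-Rado theorem states: for n ≥ 2k, an intersecting family of k-subsets of an n-element set has size at most C(n − 1, k − 1), with equality for 'star' families {A ⊆ [n] : |A| = k, i ∈ A} (fix an element i). For n = 432, k = 2: C(431, 1) = 431.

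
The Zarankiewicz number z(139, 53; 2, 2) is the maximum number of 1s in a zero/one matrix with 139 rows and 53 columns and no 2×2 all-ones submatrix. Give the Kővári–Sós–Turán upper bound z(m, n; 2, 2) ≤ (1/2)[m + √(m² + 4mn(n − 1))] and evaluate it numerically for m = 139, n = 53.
z(139, 53; 2, 2) ≤ (1/2)[139 + √(139² + 4·139·53·52)] = (1/2)[139 + √1551657] = 692.3276

Kővári–Sós–Turán: let r_1, ..., r_139 be the row sums and z = Σ r_i the total number of 1s. Each pair of columns can share at most one row with both entries 1 (else a 2×2 all-ones block appears), so Σ_i C(r_i, 2) ≤ C(53, 2) = 1378. By convexity Σ_i C(r_i, 2) ≥ 139·C(z/139, 2) = z(z − 139)/(2·139), giving z² − 139z − 139·53·52 ≤ 0 and hence z ≤ (1/2)[139 + √(19321 + 4·383084)] = (1/2)[139 + √1551657] ≈ (1/2)(139 + 1245.6552) = 692.3276.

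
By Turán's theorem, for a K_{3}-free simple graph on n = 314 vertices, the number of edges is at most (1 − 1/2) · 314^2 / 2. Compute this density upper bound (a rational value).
Turán density bound = (1/2) · 314^2/2 = 24649

Turán's theorem: ex(n, K_{r+1}) is achieved by the complete r-partite Turán graph T(n, r) with parts as balanced as possible, and is at most (1 − 1/r) · n^2/2. For r = 2, n = 314: the density bound is (1/2) · 98596/2 = 24649. Since 2 ∣ 314, the Turán graph T(314, 2) has parts of equal size 157, and its edge count e(T(314, 2)) = 24649 attains the density bound exactly.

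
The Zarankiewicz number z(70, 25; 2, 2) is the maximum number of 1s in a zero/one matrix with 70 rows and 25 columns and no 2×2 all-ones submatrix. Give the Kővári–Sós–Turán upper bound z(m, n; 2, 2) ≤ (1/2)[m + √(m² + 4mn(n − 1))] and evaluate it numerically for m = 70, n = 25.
z(70, 25; 2, 2) ≤ (1/2)[70 + √(70² + 4·70·25·24)] = (1/2)[70 + √172900] = 242.9062

Kővári–Sós–Turán: let r_1, ..., r_70 be the row sums and z = Σ r_i the total number of 1s. Each pair of columns can share at most one row with both entries 1 (else a 2×2 all-ones block appears), so Σ_i C(r_i, 2) ≤ C(25, 2) = 300. By convexity Σ_i C(r_i, 2) ≥ 70·C(z/70, 2) = z(z − 70)/(2·70), giving z² − 70z − 70·25·24 ≤ 0 and hence z ≤ (1/2)[70 + √(4900 + 4·42000)] = (1/2)[70 + √172900] ≈ (1/2)(70 + 415.8125) = 242.9062.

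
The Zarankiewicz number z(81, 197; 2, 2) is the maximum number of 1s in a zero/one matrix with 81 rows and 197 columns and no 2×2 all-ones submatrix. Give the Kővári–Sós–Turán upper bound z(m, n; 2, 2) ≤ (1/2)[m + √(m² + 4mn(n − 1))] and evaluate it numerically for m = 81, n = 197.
z(81, 197; 2, 2) ≤ (1/2)[81 + √(81² + 4·81·197·196)] = (1/2)[81 + √12516849] = 1809.458

Kővári–Sós–Turán: let r_1, ..., r_81 be the row sums and z = Σ r_i the total number of 1s. Each pair of columns can share at most one row with both entries 1 (else a 2×2 all-ones block appears), so Σ_i C(r_i, 2) ≤ C(197, 2) = 19306. By convexity Σ_i C(r_i, 2) ≥ 81·C(z/81, 2) = z(z − 81)/(2·81), giving z² − 81z − 81·197·196 ≤ 0 and hence z ≤ (1/2)[81 + √(6561 + 4·3127572)] = (1/2)[81 + √12516849] ≈ (1/2)(81 + 3537.9159) = 1809.458.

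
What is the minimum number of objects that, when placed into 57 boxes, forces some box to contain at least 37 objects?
n = (37 − 1)·57 + 1 = 2053

By the generalised pigeonhole principle, to guarantee some box contains ≥ r objects we need more than (r − 1) · k objects total. Threshold: n = (r − 1) · k + 1. With r = 37 and k = 57: n = 36 · 57 + 1 = 2052 + 1 = 2053. For n = 2052 = 36 · 57, we can put exactly 36 objects in every box, avoiding 37 in any single one — so 2053 is tight.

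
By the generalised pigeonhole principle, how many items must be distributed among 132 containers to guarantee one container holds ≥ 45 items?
n = (45 − 1)·132 + 1 = 5809

By the generalised pigeonhole principle, to guarantee some box contains ≥ r objects we need more than (r − 1) · k objects total. Threshold: n = (r − 1) · k + 1. With r = 45 and k = 132: n = 44 · 132 + 1 = 5808 + 1 = 5809. For n = 5808 = 44 · 132, we can put exactly 44 objects in every box, avoiding 45 in any single one — so 5809 is tight.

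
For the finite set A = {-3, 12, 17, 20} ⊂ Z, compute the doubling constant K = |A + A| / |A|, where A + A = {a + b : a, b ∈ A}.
K = |A + A| / |A| = 10/4 = 5/2

Enumerate A + A = {a + b : a, b ∈ A}. With |A| = 4, there are |A|^2 = 16 ordered sum pairs; collecting distinct values, A + A = {-6, 9, 14, 17, 24, 29, 32, 34, 37, 40}, so |A + A| = 10. Thus K = 10/4 = 5/2. For comparison, the minimum possible |A + A| over all 4-element sets is 2·4 − 1 = 7 (so min K = 7/4), attained only by arithmetic progressions.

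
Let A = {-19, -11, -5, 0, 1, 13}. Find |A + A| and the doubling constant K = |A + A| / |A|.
K = |A + A| / |A| = 19/6

Enumerate A + A = {a + b : a, b ∈ A}. With |A| = 6, there are |A|^2 = 36 ordered sum pairs; collecting distinct values, A + A = {-38, -30, -24, -22, -19, -18, -16, -11, -10, -6, -5, -4, 0, 1, 2, 8, 13, 14, 26}, so |A + A| = 19. Thus K = 19/6. For comparison, the minimum possible |A + A| over all 6-element sets is 2·6 − 1 = 11 (so min K = 11/6), attained only by arithmetic progressions.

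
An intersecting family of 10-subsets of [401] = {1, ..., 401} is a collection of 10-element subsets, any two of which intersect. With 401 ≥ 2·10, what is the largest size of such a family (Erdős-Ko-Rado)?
max |F| = C(400, 9) = 659797329990167600

The Erdős-Ko-Rado theorem states: for n ≥ 2k, an intersecting family of k-subsets of an n-element set has size at most C(n − 1, k − 1), with equality for 'star' families {A ⊆ [n] : |A| = k, i ∈ A} (fix an element i). For n = 401, k = 10: C(400, 9) = 659797329990167600.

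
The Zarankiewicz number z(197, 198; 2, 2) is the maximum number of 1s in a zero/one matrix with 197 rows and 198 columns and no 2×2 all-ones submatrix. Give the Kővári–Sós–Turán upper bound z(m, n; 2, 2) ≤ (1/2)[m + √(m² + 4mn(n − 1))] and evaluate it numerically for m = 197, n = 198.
z(197, 198; 2, 2) ≤ (1/2)[197 + √(197² + 4·197·198·197)] = (1/2)[197 + √30775537] = 2872.2852

Kővári–Sós–Turán: let r_1, ..., r_197 be the row sums and z = Σ r_i the total number of 1s. Each pair of columns can share at most one row with both entries 1 (else a 2×2 all-ones block appears), so Σ_i C(r_i, 2) ≤ C(198, 2) = 19503. By convexity Σ_i C(r_i, 2) ≥ 197·C(z/197, 2) = z(z − 197)/(2·197), giving z² − 197z − 197·198·197 ≤ 0 and hence z ≤ (1/2)[197 + √(38809 + 4·7684182)] = (1/2)[197 + √30775537] ≈ (1/2)(197 + 5547.5704) = 2872.2852.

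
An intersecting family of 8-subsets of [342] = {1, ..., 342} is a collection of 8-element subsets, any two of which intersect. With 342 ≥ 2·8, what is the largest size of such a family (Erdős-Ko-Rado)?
max |F| = C(341, 7) = 99984606876440

Erdős-Ko-Rado (1961): when n ≥ 2k, max |F| = C(n−1, k−1). The bound is attained by the star {A : i ∈ A} for any fixed i ∈ [n]. Here C(342−1, 8−1) = C(341, 7) = 99984606876440.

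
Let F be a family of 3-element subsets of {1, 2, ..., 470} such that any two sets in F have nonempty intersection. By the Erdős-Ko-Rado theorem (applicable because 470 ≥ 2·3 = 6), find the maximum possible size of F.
max |F| = C(469, 2) = 109746

Erdős-Ko-Rado (1961): when n ≥ 2k, max |F| = C(n−1, k−1). The bound is attained by the star {A : i ∈ A} for any fixed i ∈ [n]. Here C(470−1, 3−1) = C(469, 2) = 109746.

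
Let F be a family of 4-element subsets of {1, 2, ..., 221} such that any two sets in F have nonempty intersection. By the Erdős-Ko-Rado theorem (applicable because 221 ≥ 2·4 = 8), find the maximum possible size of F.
max |F| = C(220, 3) = 1750540

The Erdős-Ko-Rado theorem states: for n ≥ 2k, an intersecting family of k-subsets of an n-element set has size at most C(n − 1, k − 1), with equality for 'star' families {A ⊆ [n] : |A| = k, i ∈ A} (fix an element i). For n = 221, k = 4: C(220, 3) = 1750540.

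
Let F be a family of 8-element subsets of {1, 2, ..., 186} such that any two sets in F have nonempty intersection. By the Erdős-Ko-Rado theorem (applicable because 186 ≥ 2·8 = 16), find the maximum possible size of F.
max |F| = C(185, 7) = 1311854301420

Erdős-Ko-Rado (1961): when n ≥ 2k, max |F| = C(n−1, k−1). The bound is attained by the star {A : i ∈ A} for any fixed i ∈ [n]. Here C(186−1, 8−1) = C(185, 7) = 1311854301420.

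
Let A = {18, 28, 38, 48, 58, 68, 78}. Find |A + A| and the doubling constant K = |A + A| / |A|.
K = |A + A| / |A| = 13/7

Enumerate A + A = {a + b : a, b ∈ A}. With |A| = 7, there are |A|^2 = 49 ordered sum pairs; collecting distinct values, A + A = {36, 46, 56, 66, 76, 86, 96, 106, 116, 126, 136, 146, 156}, so |A + A| = 13. Thus K = 13/7. Here |A + A| = 2|A| − 1 = 13, the minimum possible — so K = 13/7 is minimal, which holds iff A is an arithmetic progression.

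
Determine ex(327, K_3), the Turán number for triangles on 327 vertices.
ex(327, K_3) = ⌊327^2/4⌋ = 26732

Mantel (1907): a triangle-free graph on n vertices has at most ⌊n^2/4⌋ edges, with equality for the complete bipartite graph K_{⌊n/2⌋, ⌈n/2⌉}. For n = 327: ⌊327^2/4⌋ = ⌊106929/4⌋ = 26732. The extremal graph is K_{163, 164}, which has 163·164 = 26732 edges.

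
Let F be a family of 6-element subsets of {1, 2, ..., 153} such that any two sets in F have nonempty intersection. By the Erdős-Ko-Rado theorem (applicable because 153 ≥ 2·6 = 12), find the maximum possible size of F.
max |F| = C(152, 5) = 632671880

Erdős-Ko-Rado (1961): when n ≥ 2k, max |F| = C(n−1, k−1). The bound is attained by the star {A : i ∈ A} for any fixed i ∈ [n]. Here C(153−1, 6−1) = C(152, 5) = 632671880.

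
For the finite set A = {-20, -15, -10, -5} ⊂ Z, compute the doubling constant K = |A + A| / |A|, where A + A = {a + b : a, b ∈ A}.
K = |A + A| / |A| = 7/4

Enumerate A + A = {a + b : a, b ∈ A}. With |A| = 4, there are |A|^2 = 16 ordered sum pairs; collecting distinct values, A + A = {-40, -35, -30, -25, -20, -15, -10}, so |A + A| = 7. Thus K = 7/4. Here |A + A| = 2|A| − 1 = 7, the minimum possible — so K = 7/4 is minimal, which holds iff A is an arithmetic progression.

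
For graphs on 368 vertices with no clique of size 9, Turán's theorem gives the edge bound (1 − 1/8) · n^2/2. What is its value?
Turán density bound = (7/8) · 368^2/2 = 59248

Turán's theorem: ex(n, K_{r+1}) is achieved by the complete r-partite Turán graph T(n, r) with parts as balanced as possible, and is at most (1 − 1/r) · n^2/2. For r = 8, n = 368: the density bound is (7/8) · 135424/2 = 59248. Since 8 ∣ 368, the Turán graph T(368, 8) has parts of equal size 46, and its edge count e(T(368, 8)) = 59248 attains the density bound exactly.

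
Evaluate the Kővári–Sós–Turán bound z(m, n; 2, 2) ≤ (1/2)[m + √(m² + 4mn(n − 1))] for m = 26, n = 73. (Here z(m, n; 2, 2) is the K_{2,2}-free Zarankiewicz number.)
z(26, 73; 2, 2) ≤ (1/2)[26 + √(26² + 4·26·73·72)] = (1/2)[26 + √547300] = 382.8986

Kővári–Sós–Turán: let r_1, ..., r_26 be the row sums and z = Σ r_i the total number of 1s. Each pair of columns can share at most one row with both entries 1 (else a 2×2 all-ones block appears), so Σ_i C(r_i, 2) ≤ C(73, 2) = 2628. By convexity Σ_i C(r_i, 2) ≥ 26·C(z/26, 2) = z(z − 26)/(2·26), giving z² − 26z − 26·73·72 ≤ 0 and hence z ≤ (1/2)[26 + √(676 + 4·136656)] = (1/2)[26 + √547300] ≈ (1/2)(26 + 739.7973) = 382.8986.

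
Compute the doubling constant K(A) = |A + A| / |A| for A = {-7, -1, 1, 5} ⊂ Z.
K = |A + A| / |A| = 9/4

Enumerate A + A = {a + b : a, b ∈ A}. With |A| = 4, there are |A|^2 = 16 ordered sum pairs; collecting distinct values, A + A = {-14, -8, -6, -2, 0, 2, 4, 6, 10}, so |A + A| = 9. Thus K = 9/4. For comparison, the minimum possible |A + A| over all 4-element sets is 2·4 − 1 = 7 (so min K = 7/4), attained only by arithmetic progressions.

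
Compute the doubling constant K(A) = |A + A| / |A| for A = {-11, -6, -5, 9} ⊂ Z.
K = |A + A| / |A| = 10/4 = 5/2

Enumerate A + A = {a + b : a, b ∈ A}. With |A| = 4, there are |A|^2 = 16 ordered sum pairs; collecting distinct values, A + A = {-22, -17, -16, -12, -11, -10, -2, 3, 4, 18}, so |A + A| = 10. Thus K = 10/4 = 5/2. For comparison, the minimum possible |A + A| over all 4-element sets is 2·4 − 1 = 7 (so min K = 7/4), attained only by arithmetic progressions.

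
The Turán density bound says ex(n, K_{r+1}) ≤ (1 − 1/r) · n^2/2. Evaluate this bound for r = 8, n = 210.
Turán density bound = (7/8) · 210^2/2 = 77175/4 ≈ 19293.75

Turán's theorem: ex(n, K_{r+1}) is achieved by the complete r-partite Turán graph T(n, r) with parts as balanced as possible, and is at most (1 − 1/r) · n^2/2. For r = 8, n = 210: the density bound is (7/8) · 44100/2 = 77175/4 ≈ 19293.75. The integer-valued extremum is e(T(210, 8)) = 19293, which is strictly less than the density bound 77175/4 since 8 ∤ 210 (the parts of T(210, 8) cannot all be equal).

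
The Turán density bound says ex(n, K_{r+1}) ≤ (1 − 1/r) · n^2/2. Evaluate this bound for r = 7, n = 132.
Turán density bound = (6/7) · 132^2/2 = 52272/7 ≈ 7467.4286

Turán's theorem: ex(n, K_{r+1}) is achieved by the complete r-partite Turán graph T(n, r) with parts as balanced as possible, and is at most (1 − 1/r) · n^2/2. For r = 7, n = 132: the density bound is (6/7) · 17424/2 = 52272/7 ≈ 7467.4286. The integer-valued extremum is e(T(132, 7)) = 7467, which is strictly less than the density bound 52272/7 since 7 ∤ 132 (the parts of T(132, 7) cannot all be equal).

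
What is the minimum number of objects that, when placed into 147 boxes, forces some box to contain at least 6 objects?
n = (6 − 1)·147 + 1 = 736

By the generalised pigeonhole principle, to guarantee some box contains ≥ r objects we need more than (r − 1) · k objects total. Threshold: n = (r − 1) · k + 1. With r = 6 and k = 147: n = 5 · 147 + 1 = 735 + 1 = 736. For n = 735 = 5 · 147, we can put exactly 5 objects in every box, avoiding 6 in any single one — so 736 is tight.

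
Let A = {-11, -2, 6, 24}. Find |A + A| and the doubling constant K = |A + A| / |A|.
K = |A + A| / |A| = 10/4 = 5/2

Enumerate A + A = {a + b : a, b ∈ A}. With |A| = 4, there are |A|^2 = 16 ordered sum pairs; collecting distinct values, A + A = {-22, -13, -5, -4, 4, 12, 13, 22, 30, 48}, so |A + A| = 10. Thus K = 10/4 = 5/2. For comparison, the minimum possible |A + A| over all 4-element sets is 2·4 − 1 = 7 (so min K = 7/4), attained only by arithmetic progressions.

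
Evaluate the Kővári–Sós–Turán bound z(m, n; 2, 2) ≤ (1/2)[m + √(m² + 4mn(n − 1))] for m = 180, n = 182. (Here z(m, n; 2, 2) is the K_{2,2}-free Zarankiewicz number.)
z(180, 182; 2, 2) ≤ (1/2)[180 + √(180² + 4·180·182·181)] = (1/2)[180 + √23750640] = 2526.7314

Kővári–Sós–Turán: let r_1, ..., r_180 be the row sums and z = Σ r_i the total number of 1s. Each pair of columns can share at most one row with both entries 1 (else a 2×2 all-ones block appears), so Σ_i C(r_i, 2) ≤ C(182, 2) = 16471. By convexity Σ_i C(r_i, 2) ≥ 180·C(z/180, 2) = z(z − 180)/(2·180), giving z² − 180z − 180·182·181 ≤ 0 and hence z ≤ (1/2)[180 + √(32400 + 4·5929560)] = (1/2)[180 + √23750640] ≈ (1/2)(180 + 4873.4628) = 2526.7314.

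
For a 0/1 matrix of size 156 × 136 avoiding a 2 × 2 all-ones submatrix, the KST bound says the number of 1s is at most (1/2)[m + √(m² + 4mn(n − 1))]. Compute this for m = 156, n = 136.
z(156, 136; 2, 2) ≤ (1/2)[156 + √(156² + 4·156·136·135)] = (1/2)[156 + √11480976] = 1772.1794

Kővári–Sós–Turán: let r_1, ..., r_156 be the row sums and z = Σ r_i the total number of 1s. Each pair of columns can share at most one row with both entries 1 (else a 2×2 all-ones block appears), so Σ_i C(r_i, 2) ≤ C(136, 2) = 9180. By convexity Σ_i C(r_i, 2) ≥ 156·C(z/156, 2) = z(z − 156)/(2·156), giving z² − 156z − 156·136·135 ≤ 0 and hence z ≤ (1/2)[156 + √(24336 + 4·2864160)] = (1/2)[156 + √11480976] ≈ (1/2)(156 + 3388.3589) = 1772.1794.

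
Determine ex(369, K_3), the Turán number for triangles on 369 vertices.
ex(369, K_3) = ⌊369^2/4⌋ = 34040

Mantel (1907): a triangle-free graph on n vertices has at most ⌊n^2/4⌋ edges, with equality for the complete bipartite graph K_{⌊n/2⌋, ⌈n/2⌉}. For n = 369: ⌊369^2/4⌋ = ⌊136161/4⌋ = 34040. The extremal graph is K_{184, 185}, which has 184·185 = 34040 edges.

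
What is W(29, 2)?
W(29, 2) = 29 + 1 = 30

A 2-term AP is any pair of integers, so a monochromatic 2-AP exists iff some colour is used at least twice. With 29 colours, the colouring i ↦ i on {1, ..., 29} uses each colour once, avoiding any monochromatic pair, so W(29, 2) > 29. For {1, ..., 30}, pigeonhole forces two integers of the same colour, which form a monochromatic 2-AP. Hence W(29, 2) = 30.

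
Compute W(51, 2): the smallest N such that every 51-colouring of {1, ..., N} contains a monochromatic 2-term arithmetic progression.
W(51, 2) = 51 + 1 = 52

A 2-term AP is any pair of integers, so a monochromatic 2-AP exists iff some colour is used at least twice. With 51 colours, the colouring i ↦ i on {1, ..., 51} uses each colour once, avoiding any monochromatic pair, so W(51, 2) > 51. For {1, ..., 52}, pigeonhole forces two integers of the same colour, which form a monochromatic 2-AP. Hence W(51, 2) = 52.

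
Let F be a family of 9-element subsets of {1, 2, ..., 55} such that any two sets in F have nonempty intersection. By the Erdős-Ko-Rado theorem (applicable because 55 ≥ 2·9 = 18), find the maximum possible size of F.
max |F| = C(54, 8) = 1040465790

The Erdős-Ko-Rado theorem states: for n ≥ 2k, an intersecting family of k-subsets of an n-element set has size at most C(n − 1, k − 1), with equality for 'star' families {A ⊆ [n] : |A| = k, i ∈ A} (fix an element i). For n = 55, k = 9: C(54, 8) = 1040465790.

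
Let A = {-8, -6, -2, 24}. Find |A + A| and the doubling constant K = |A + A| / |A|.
K = |A + A| / |A| = 10/4 = 5/2

Enumerate A + A = {a + b : a, b ∈ A}. With |A| = 4, there are |A|^2 = 16 ordered sum pairs; collecting distinct values, A + A = {-16, -14, -12, -10, -8, -4, 16, 18, 22, 48}, so |A + A| = 10. Thus K = 10/4 = 5/2. For comparison, the minimum possible |A + A| over all 4-element sets is 2·4 − 1 = 7 (so min K = 7/4), attained only by arithmetic progressions.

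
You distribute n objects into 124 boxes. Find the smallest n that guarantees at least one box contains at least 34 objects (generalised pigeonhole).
n = (34 − 1)·124 + 1 = 4093

By the generalised pigeonhole principle, to guarantee some box contains ≥ r objects we need more than (r − 1) · k objects total. Threshold: n = (r − 1) · k + 1. With r = 34 and k = 124: n = 33 · 124 + 1 = 4092 + 1 = 4093. For n = 4092 = 33 · 124, we can put exactly 33 objects in every box, avoiding 34 in any single one — so 4093 is tight.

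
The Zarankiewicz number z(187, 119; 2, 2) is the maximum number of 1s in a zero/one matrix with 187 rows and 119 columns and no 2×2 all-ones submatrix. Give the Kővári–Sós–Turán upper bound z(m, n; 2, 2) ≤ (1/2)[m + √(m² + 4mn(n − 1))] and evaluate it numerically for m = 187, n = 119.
z(187, 119; 2, 2) ≤ (1/2)[187 + √(187² + 4·187·119·118)] = (1/2)[187 + √10538385] = 1716.6439

Kővári–Sós–Turán: let r_1, ..., r_187 be the row sums and z = Σ r_i the total number of 1s. Each pair of columns can share at most one row with both entries 1 (else a 2×2 all-ones block appears), so Σ_i C(r_i, 2) ≤ C(119, 2) = 7021. By convexity Σ_i C(r_i, 2) ≥ 187·C(z/187, 2) = z(z − 187)/(2·187), giving z² − 187z − 187·119·118 ≤ 0 and hence z ≤ (1/2)[187 + √(34969 + 4·2625854)] = (1/2)[187 + √10538385] ≈ (1/2)(187 + 3246.2879) = 1716.6439.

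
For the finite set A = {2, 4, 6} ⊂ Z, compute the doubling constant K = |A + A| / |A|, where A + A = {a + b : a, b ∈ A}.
K = |A + A| / |A| = 5/3

Enumerate A + A = {a + b : a, b ∈ A}. With |A| = 3, there are |A|^2 = 9 ordered sum pairs; collecting distinct values, A + A = {4, 6, 8, 10, 12}, so |A + A| = 5. Thus K = 5/3. Here |A + A| = 2|A| − 1 = 5, the minimum possible — so K = 5/3 is minimal, which holds iff A is an arithmetic progression.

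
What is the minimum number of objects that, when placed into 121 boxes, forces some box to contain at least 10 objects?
n = (10 − 1)·121 + 1 = 1090

By the generalised pigeonhole principle, to guarantee some box contains ≥ r objects we need more than (r − 1) · k objects total. Threshold: n = (r − 1) · k + 1. With r = 10 and k = 121: n = 9 · 121 + 1 = 1089 + 1 = 1090. For n = 1089 = 9 · 121, we can put exactly 9 objects in every box, avoiding 10 in any single one — so 1090 is tight.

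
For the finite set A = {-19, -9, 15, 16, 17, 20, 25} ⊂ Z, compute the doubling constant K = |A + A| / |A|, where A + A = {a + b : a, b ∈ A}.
K = |A + A| / |A| = 25/7

Enumerate A + A = {a + b : a, b ∈ A}. With |A| = 7, there are |A|^2 = 49 ordered sum pairs; collecting distinct values, A + A = {-38, -28, -18, -4, -3, -2, 1, 6, 7, 8, 11, 16, 30, 31, 32, 33, 34, 35, 36, 37, 40, 41, 42, 45, 50}, so |A + A| = 25. Thus K = 25/7. For comparison, the minimum possible |A + A| over all 7-element sets is 2·7 − 1 = 13 (so min K = 13/7), attained only by arithmetic progressions.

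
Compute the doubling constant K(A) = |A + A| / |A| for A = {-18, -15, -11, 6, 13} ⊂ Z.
K = |A + A| / |A| = 14/5

Enumerate A + A = {a + b : a, b ∈ A}. With |A| = 5, there are |A|^2 = 25 ordered sum pairs; collecting distinct values, A + A = {-36, -33, -30, -29, -26, -22, -12, -9, -5, -2, 2, 12, 19, 26}, so |A + A| = 14. Thus K = 14/5. For comparison, the minimum possible |A + A| over all 5-element sets is 2·5 − 1 = 9 (so min K = 9/5), attained only by arithmetic progressions.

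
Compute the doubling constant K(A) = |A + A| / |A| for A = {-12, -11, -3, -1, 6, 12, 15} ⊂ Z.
K = |A + A| / |A| = 25/7

Enumerate A + A = {a + b : a, b ∈ A}. With |A| = 7, there are |A|^2 = 49 ordered sum pairs; collecting distinct values, A + A = {-24, -23, -22, -15, -14, -13, -12, -6, -5, -4, -2, 0, 1, 3, 4, 5, 9, 11, 12, 14, 18, 21, 24, 27, 30}, so |A + A| = 25. Thus K = 25/7. For comparison, the minimum possible |A + A| over all 7-element sets is 2·7 − 1 = 13 (so min K = 13/7), attained only by arithmetic progressions.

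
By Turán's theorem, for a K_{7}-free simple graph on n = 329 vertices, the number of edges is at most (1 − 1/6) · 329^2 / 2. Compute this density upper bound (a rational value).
Turán density bound = (5/6) · 329^2/2 = 541205/12 ≈ 45100.4167

Turán's theorem: ex(n, K_{r+1}) is achieved by the complete r-partite Turán graph T(n, r) with parts as balanced as possible, and is at most (1 − 1/r) · n^2/2. For r = 6, n = 329: the density bound is (5/6) · 108241/2 = 541205/12 ≈ 45100.4167. The integer-valued extremum is e(T(329, 6)) = 45100, which is strictly less than the density bound 541205/12 since 6 ∤ 329 (the parts of T(329, 6) cannot all be equal).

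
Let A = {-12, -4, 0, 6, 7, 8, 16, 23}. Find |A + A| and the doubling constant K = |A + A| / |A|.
K = |A + A| / |A| = 30/8 = 15/4

Enumerate A + A = {a + b : a, b ∈ A}. With |A| = 8, there are |A|^2 = 64 ordered sum pairs; collecting distinct values, A + A = {-24, -16, -12, -8, -6, -5, -4, 0, 2, 3, 4, 6, 7, 8, 11, 12, 13, 14, 15, 16, 19, 22, 23, 24, 29, 30, 31, 32, 39, 46}, so |A + A| = 30. Thus K = 30/8 = 15/4. For comparison, the minimum possible |A + A| over all 8-element sets is 2·8 − 1 = 15 (so min K = 15/8), attained only by arithmetic progressions.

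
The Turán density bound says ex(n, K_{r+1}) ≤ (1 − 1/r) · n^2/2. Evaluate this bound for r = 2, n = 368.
Turán density bound = (1/2) · 368^2/2 = 33856

Turán's theorem: ex(n, K_{r+1}) is achieved by the complete r-partite Turán graph T(n, r) with parts as balanced as possible, and is at most (1 − 1/r) · n^2/2. For r = 2, n = 368: the density bound is (1/2) · 135424/2 = 33856. Since 2 ∣ 368, the Turán graph T(368, 2) has parts of equal size 184, and its edge count e(T(368, 2)) = 33856 attains the density bound exactly.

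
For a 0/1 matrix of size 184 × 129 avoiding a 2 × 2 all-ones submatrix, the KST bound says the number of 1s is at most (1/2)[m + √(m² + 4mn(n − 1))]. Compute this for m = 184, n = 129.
z(184, 129; 2, 2) ≤ (1/2)[184 + √(184² + 4·184·129·128)] = (1/2)[184 + √12186688] = 1837.4719

Kővári–Sós–Turán: let r_1, ..., r_184 be the row sums and z = Σ r_i the total number of 1s. Each pair of columns can share at most one row with both entries 1 (else a 2×2 all-ones block appears), so Σ_i C(r_i, 2) ≤ C(129, 2) = 8256. By convexity Σ_i C(r_i, 2) ≥ 184·C(z/184, 2) = z(z − 184)/(2·184), giving z² − 184z − 184·129·128 ≤ 0 and hence z ≤ (1/2)[184 + √(33856 + 4·3038208)] = (1/2)[184 + √12186688] ≈ (1/2)(184 + 3490.9437) = 1837.4719.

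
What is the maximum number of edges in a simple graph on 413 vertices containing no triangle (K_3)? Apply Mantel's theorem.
ex(413, K_3) = ⌊413^2/4⌋ = 42642

Mantel (1907): a triangle-free graph on n vertices has at most ⌊n^2/4⌋ edges, with equality for the complete bipartite graph K_{⌊n/2⌋, ⌈n/2⌉}. For n = 413: ⌊413^2/4⌋ = ⌊170569/4⌋ = 42642. The extremal graph is K_{206, 207}, which has 206·207 = 42642 edges.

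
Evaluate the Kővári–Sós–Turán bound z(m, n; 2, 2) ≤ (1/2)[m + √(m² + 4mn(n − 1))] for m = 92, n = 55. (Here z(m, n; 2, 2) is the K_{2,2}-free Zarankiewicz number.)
z(92, 55; 2, 2) ≤ (1/2)[92 + √(92² + 4·92·55·54)] = (1/2)[92 + √1101424] = 570.7437

Kővári–Sós–Turán: let r_1, ..., r_92 be the row sums and z = Σ r_i the total number of 1s. Each pair of columns can share at most one row with both entries 1 (else a 2×2 all-ones block appears), so Σ_i C(r_i, 2) ≤ C(55, 2) = 1485. By convexity Σ_i C(r_i, 2) ≥ 92·C(z/92, 2) = z(z − 92)/(2·92), giving z² − 92z − 92·55·54 ≤ 0 and hence z ≤ (1/2)[92 + √(8464 + 4·273240)] = (1/2)[92 + √1101424] ≈ (1/2)(92 + 1049.4875) = 570.7437.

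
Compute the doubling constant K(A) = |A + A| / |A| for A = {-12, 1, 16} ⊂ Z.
K = |A + A| / |A| = 6/3 = 2

Enumerate A + A = {a + b : a, b ∈ A}. With |A| = 3, there are |A|^2 = 9 ordered sum pairs; collecting distinct values, A + A = {-24, -11, 2, 4, 17, 32}, so |A + A| = 6. Thus K = 6/3 = 2. For comparison, the minimum possible |A + A| over all 3-element sets is 2·3 − 1 = 5 (so min K = 5/3), attained only by arithmetic progressions.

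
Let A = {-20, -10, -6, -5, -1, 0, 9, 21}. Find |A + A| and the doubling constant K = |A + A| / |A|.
K = |A + A| / |A| = 30/8 = 15/4

Enumerate A + A = {a + b : a, b ∈ A}. With |A| = 8, there are |A|^2 = 64 ordered sum pairs; collecting distinct values, A + A = {-40, -30, -26, -25, -21, -20, -16, -15, -12, -11, -10, -7, -6, -5, -2, -1, 0, 1, 3, 4, 8, 9, 11, 15, 16, 18, 20, 21, 30, 42}, so |A + A| = 30. Thus K = 30/8 = 15/4. For comparison, the minimum possible |A + A| over all 8-element sets is 2·8 − 1 = 15 (so min K = 15/8), attained only by arithmetic progressions.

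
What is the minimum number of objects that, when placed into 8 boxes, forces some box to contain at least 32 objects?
n = (32 − 1)·8 + 1 = 249

By the generalised pigeonhole principle, to guarantee some box contains ≥ r objects we need more than (r − 1) · k objects total. Threshold: n = (r − 1) · k + 1. With r = 32 and k = 8: n = 31 · 8 + 1 = 248 + 1 = 249. For n = 248 = 31 · 8, we can put exactly 31 objects in every box, avoiding 32 in any single one — so 249 is tight.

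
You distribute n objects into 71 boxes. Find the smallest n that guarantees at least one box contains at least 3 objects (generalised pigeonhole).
n = (3 − 1)·71 + 1 = 143

By the generalised pigeonhole principle, to guarantee some box contains ≥ r objects we need more than (r − 1) · k objects total. Threshold: n = (r − 1) · k + 1. With r = 3 and k = 71: n = 2 · 71 + 1 = 142 + 1 = 143. For n = 142 = 2 · 71, we can put exactly 2 objects in every box, avoiding 3 in any single one — so 143 is tight.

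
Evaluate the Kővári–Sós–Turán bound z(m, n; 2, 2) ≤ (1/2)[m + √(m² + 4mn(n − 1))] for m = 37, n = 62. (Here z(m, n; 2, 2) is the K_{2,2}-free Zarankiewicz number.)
z(37, 62; 2, 2) ≤ (1/2)[37 + √(37² + 4·37·62·61)] = (1/2)[37 + √561105] = 393.0347

Kővári–Sós–Turán: let r_1, ..., r_37 be the row sums and z = Σ r_i the total number of 1s. Each pair of columns can share at most one row with both entries 1 (else a 2×2 all-ones block appears), so Σ_i C(r_i, 2) ≤ C(62, 2) = 1891. By convexity Σ_i C(r_i, 2) ≥ 37·C(z/37, 2) = z(z − 37)/(2·37), giving z² − 37z − 37·62·61 ≤ 0 and hence z ≤ (1/2)[37 + √(1369 + 4·139934)] = (1/2)[37 + √561105] ≈ (1/2)(37 + 749.0694) = 393.0347.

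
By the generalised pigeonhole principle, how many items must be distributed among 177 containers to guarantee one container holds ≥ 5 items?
n = (5 − 1)·177 + 1 = 709

By the generalised pigeonhole principle, to guarantee some box contains ≥ r objects we need more than (r − 1) · k objects total. Threshold: n = (r − 1) · k + 1. With r = 5 and k = 177: n = 4 · 177 + 1 = 708 + 1 = 709. For n = 708 = 4 · 177, we can put exactly 4 objects in every box, avoiding 5 in any single one — so 709 is tight.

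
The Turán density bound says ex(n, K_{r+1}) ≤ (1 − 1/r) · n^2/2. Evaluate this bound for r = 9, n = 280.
Turán density bound = (8/9) · 280^2/2 = 313600/9 ≈ 34844.4444

Turán's theorem: ex(n, K_{r+1}) is achieved by the complete r-partite Turán graph T(n, r) with parts as balanced as possible, and is at most (1 − 1/r) · n^2/2. For r = 9, n = 280: the density bound is (8/9) · 78400/2 = 313600/9 ≈ 34844.4444. The integer-valued extremum is e(T(280, 9)) = 34844, which is strictly less than the density bound 313600/9 since 9 ∤ 280 (the parts of T(280, 9) cannot all be equal).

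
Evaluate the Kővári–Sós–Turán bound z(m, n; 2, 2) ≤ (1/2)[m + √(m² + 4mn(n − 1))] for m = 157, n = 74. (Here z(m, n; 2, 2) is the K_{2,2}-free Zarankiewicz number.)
z(157, 74; 2, 2) ≤ (1/2)[157 + √(157² + 4·157·74·73)] = (1/2)[157 + √3417105] = 1002.7707

Kővári–Sós–Turán: let r_1, ..., r_157 be the row sums and z = Σ r_i the total number of 1s. Each pair of columns can share at most one row with both entries 1 (else a 2×2 all-ones block appears), so Σ_i C(r_i, 2) ≤ C(74, 2) = 2701. By convexity Σ_i C(r_i, 2) ≥ 157·C(z/157, 2) = z(z − 157)/(2·157), giving z² − 157z − 157·74·73 ≤ 0 and hence z ≤ (1/2)[157 + √(24649 + 4·848114)] = (1/2)[157 + √3417105] ≈ (1/2)(157 + 1848.5413) = 1002.7707.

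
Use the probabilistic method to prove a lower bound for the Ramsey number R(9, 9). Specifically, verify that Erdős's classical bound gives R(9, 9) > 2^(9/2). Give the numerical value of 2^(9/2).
2^(9/2) = 22.6274; so R(9, 9) > 22.6274

Colour each edge of K_n uniformly at random with red/blue. The expected number of monochromatic K_9 is C(n, 9) · 2 · 2^(−C(9,2)). If C(n, 9) · 2^(1 − C(9,2)) < 1, then with positive probability no monochromatic K_9 exists, so R(9, 9) > n. The standard estimate C(n, 9) ≤ n^9/9! shows this inequality holds whenever n ≤ 2^(9/2) (since 9! · 2^(C(9,2) − 1) > 2^(9^2/2) ≥ n^9). Hence R(9, 9) > 2^(9/2) = 22.6274.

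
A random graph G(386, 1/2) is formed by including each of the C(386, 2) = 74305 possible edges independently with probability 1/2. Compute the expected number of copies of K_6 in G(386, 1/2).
E[# K_6] = C(386, 6) · (1/2)^C(6, 2) = 4418083042912 / 2^15 = 138065095091/1024 ≈ 134829194.424805

For each 6-subset S of vertices (there are C(386, 6) = 4418083042912 such S), let X_S = 1 if S induces a K_6 (all C(6, 2) = 15 edges present). Then P(X_S = 1) = (1/2)^15 = 1/32768. By linearity of expectation, E[# K_6] = C(386, 6) · (1/2)^15 = 4418083042912 / 32768 = 138065095091/1024 ≈ 134829194.424805.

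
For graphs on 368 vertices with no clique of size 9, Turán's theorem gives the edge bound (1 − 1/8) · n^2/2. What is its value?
Turán density bound = (7/8) · 368^2/2 = 59248

Turán's theorem: ex(n, K_{r+1}) is achieved by the complete r-partite Turán graph T(n, r) with parts as balanced as possible, and is at most (1 − 1/r) · n^2/2. For r = 8, n = 368: the density bound is (7/8) · 135424/2 = 59248. Since 8 ∣ 368, the Turán graph T(368, 8) has parts of equal size 46, and its edge count e(T(368, 8)) = 59248 attains the density bound exactly.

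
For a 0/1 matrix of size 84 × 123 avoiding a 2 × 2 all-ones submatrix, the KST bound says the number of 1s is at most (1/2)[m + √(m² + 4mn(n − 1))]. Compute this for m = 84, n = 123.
z(84, 123; 2, 2) ≤ (1/2)[84 + √(84² + 4·84·123·122)] = (1/2)[84 + √5049072] = 1165.507

Kővári–Sós–Turán: let r_1, ..., r_84 be the row sums and z = Σ r_i the total number of 1s. Each pair of columns can share at most one row with both entries 1 (else a 2×2 all-ones block appears), so Σ_i C(r_i, 2) ≤ C(123, 2) = 7503. By convexity Σ_i C(r_i, 2) ≥ 84·C(z/84, 2) = z(z − 84)/(2·84), giving z² − 84z − 84·123·122 ≤ 0 and hence z ≤ (1/2)[84 + √(7056 + 4·1260504)] = (1/2)[84 + √5049072] ≈ (1/2)(84 + 2247.014) = 1165.507.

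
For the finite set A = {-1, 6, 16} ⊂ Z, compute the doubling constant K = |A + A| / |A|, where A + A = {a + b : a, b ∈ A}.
K = |A + A| / |A| = 6/3 = 2

Enumerate A + A = {a + b : a, b ∈ A}. With |A| = 3, there are |A|^2 = 9 ordered sum pairs; collecting distinct values, A + A = {-2, 5, 12, 15, 22, 32}, so |A + A| = 6. Thus K = 6/3 = 2. For comparison, the minimum possible |A + A| over all 3-element sets is 2·3 − 1 = 5 (so min K = 5/3), attained only by arithmetic progressions.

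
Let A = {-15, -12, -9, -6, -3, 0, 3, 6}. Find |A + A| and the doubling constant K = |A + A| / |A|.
K = |A + A| / |A| = 15/8

Enumerate A + A = {a + b : a, b ∈ A}. With |A| = 8, there are |A|^2 = 64 ordered sum pairs; collecting distinct values, A + A = {-30, -27, -24, -21, -18, -15, -12, -9, -6, -3, 0, 3, 6, 9, 12}, so |A + A| = 15. Thus K = 15/8. Here |A + A| = 2|A| − 1 = 15, the minimum possible — so K = 15/8 is minimal, which holds iff A is an arithmetic progression.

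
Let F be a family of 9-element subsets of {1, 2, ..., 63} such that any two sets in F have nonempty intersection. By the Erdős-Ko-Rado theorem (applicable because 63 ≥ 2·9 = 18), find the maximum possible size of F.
max |F| = C(62, 8) = 3381098545

Erdős-Ko-Rado (1961): when n ≥ 2k, max |F| = C(n−1, k−1). The bound is attained by the star {A : i ∈ A} for any fixed i ∈ [n]. Here C(63−1, 9−1) = C(62, 8) = 3381098545.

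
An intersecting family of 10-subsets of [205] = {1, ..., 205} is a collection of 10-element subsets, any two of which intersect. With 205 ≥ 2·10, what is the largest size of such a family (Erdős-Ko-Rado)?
max |F| = C(204, 9) = 1409876783932540

Erdős-Ko-Rado (1961): when n ≥ 2k, max |F| = C(n−1, k−1). The bound is attained by the star {A : i ∈ A} for any fixed i ∈ [n]. Here C(205−1, 10−1) = C(204, 9) = 1409876783932540.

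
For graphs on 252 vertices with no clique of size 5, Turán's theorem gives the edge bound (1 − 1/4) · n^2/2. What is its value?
Turán density bound = (3/4) · 252^2/2 = 23814

Turán's theorem: ex(n, K_{r+1}) is achieved by the complete r-partite Turán graph T(n, r) with parts as balanced as possible, and is at most (1 − 1/r) · n^2/2. For r = 4, n = 252: the density bound is (3/4) · 63504/2 = 23814. Since 4 ∣ 252, the Turán graph T(252, 4) has parts of equal size 63, and its edge count e(T(252, 4)) = 23814 attains the density bound exactly.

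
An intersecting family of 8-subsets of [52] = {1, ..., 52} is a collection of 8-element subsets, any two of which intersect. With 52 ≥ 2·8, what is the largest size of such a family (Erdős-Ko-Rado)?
max |F| = C(51, 7) = 115775100

Erdős-Ko-Rado (1961): when n ≥ 2k, max |F| = C(n−1, k−1). The bound is attained by the star {A : i ∈ A} for any fixed i ∈ [n]. Here C(52−1, 8−1) = C(51, 7) = 115775100.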